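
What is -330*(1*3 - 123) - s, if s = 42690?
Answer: -3090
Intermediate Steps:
-330*(1*3 - 123) - s = -330*(1*3 - 123) - 1*42690 = -330*(3 - 123) - 42690 = -330*(-120) - 42690 = 39600 - 42690 = -3090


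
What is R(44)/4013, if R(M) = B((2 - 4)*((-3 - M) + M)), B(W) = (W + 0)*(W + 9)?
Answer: 90/4013 ≈ 0.022427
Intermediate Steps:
B(W) = W*(9 + W)
R(M) = 90 (R(M) = ((2 - 4)*((-3 - M) + M))*(9 + (2 - 4)*((-3 - M) + M)) = (-2*(-3))*(9 - 2*(-3)) = 6*(9 + 6) = 6*15 = 90)
R(44)/4013 = 90/4013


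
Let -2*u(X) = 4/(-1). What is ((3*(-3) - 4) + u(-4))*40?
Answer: -440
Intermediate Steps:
u(X) = 2 (u(X) = -2/(-1) = -2*(-1) = -½*(-4) = 2)
((3*(-3) - 4) + u(-4))*40 = ((3*(-3) - 4) + 2)*40 = ((-9 - 4) + 2)*40 = (-13 + 2)*40 = -11*40 = -440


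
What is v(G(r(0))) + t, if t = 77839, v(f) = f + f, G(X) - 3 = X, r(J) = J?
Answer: 77845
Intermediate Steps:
G(X) = 3 + X
v(f) = 2*f
v(G(r(0))) + t = 2*(3 + 0) + 77839 = 2*3 + 77839 = 6 + 77839 = 77845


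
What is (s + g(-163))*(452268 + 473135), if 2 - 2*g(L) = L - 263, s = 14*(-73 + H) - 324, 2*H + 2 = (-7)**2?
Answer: -743098609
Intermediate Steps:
H = 47/2 (H = -1 + (1/2)*(-7)**2 = -1 + (1/2)*49 = -1 + 49/2 = 47/2 ≈ 23.500)
s = -1017 (s = 14*(-73 + 47/2) - 324 = 14*(-99/2) - 324 = -693 - 324 = -1017)
g(L) = 265/2 - L/2 (g(L) = 1 - (L - 263)/2 = 1 - (-263 + L)/2 = 1 + (263/2 - L/2) = 265/2 - L/2)
(s + g(-163))*(452268 + 473135) = (-1017 + (265/2 - 1/2*(-163)))*(452268 + 473135) = (-1017 + (265/2 + 163/2))*925403 = (-1017 + 214)*925403 = -803*925403 = -743098609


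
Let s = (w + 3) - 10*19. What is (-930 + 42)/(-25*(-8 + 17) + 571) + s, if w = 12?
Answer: -30719/173 ≈ -177.57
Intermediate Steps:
s = -175 (s = (12 + 3) - 10*19 = 15 - 190 = -175)
(-930 + 42)/(-25*(-8 + 17) + 571) + s = (-930 + 42)/(-25*(-8 + 17) + 571) - 175 = -888/(-25*9 + 571) - 175 = -888/(-225 + 571) - 175 = -888/346 - 175 = -888*1/346 - 175 = -444/173 - 175 = -30719/173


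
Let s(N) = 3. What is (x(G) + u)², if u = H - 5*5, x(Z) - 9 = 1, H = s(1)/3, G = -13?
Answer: 196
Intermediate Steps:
H = 1 (H = 3/3 = 3*(⅓) = 1)
x(Z) = 10 (x(Z) = 9 + 1 = 10)
u = -24 (u = 1 - 5*5 = 1 - 25 = -24)
(x(G) + u)² = (10 - 24)² = (-14)² = 196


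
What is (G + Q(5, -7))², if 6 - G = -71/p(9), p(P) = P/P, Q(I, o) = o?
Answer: 4900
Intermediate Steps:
p(P) = 1
G = 77 (G = 6 - (-71)/1 = 6 - (-71) = 6 - 1*(-71) = 6 + 71 = 77)
(G + Q(5, -7))² = (77 - 7)² = 70² = 4900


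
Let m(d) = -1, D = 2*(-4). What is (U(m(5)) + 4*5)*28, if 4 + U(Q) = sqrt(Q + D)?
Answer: 448 + 84*I ≈ 448.0 + 84.0*I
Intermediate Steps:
D = -8
U(Q) = -4 + sqrt(-8 + Q) (U(Q) = -4 + sqrt(Q - 8) = -4 + sqrt(-8 + Q))
(U(m(5)) + 4*5)*28 = ((-4 + sqrt(-8 - 1)) + 4*5)*28 = ((-4 + sqrt(-9)) + 20)*28 = ((-4 + 3*I) + 20)*28 = (16 + 3*I)*28 = 448 + 84*I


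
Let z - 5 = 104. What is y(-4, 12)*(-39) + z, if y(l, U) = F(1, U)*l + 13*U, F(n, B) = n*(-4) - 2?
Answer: -6911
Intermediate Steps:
z = 109 (z = 5 + 104 = 109)
F(n, B) = -2 - 4*n (F(n, B) = -4*n - 2 = -2 - 4*n)
y(l, U) = -6*l + 13*U (y(l, U) = (-2 - 4*1)*l + 13*U = (-2 - 4)*l + 13*U = -6*l + 13*U)
y(-4, 12)*(-39) + z = (-6*(-4) + 13*12)*(-39) + 109 = (24 + 156)*(-39) + 109 = 180*(-39) + 109 = -7020 + 109 = -6911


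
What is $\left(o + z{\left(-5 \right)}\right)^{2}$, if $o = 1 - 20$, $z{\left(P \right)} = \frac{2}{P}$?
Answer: $\frac{9409}{25} \approx 376.36$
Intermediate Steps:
$o = -19$ ($o = 1 - 20 = -19$)
$\left(o + z{\left(-5 \right)}\right)^{2} = \left(-19 + \frac{2}{-5}\right)^{2} = \left(-19 + 2 \left(- \frac{1}{5}\right)\right)^{2} = \left(-19 - \frac{2}{5}\right)^{2} = \left(- \frac{97}{5}\right)^{2} = \frac{9409}{25}$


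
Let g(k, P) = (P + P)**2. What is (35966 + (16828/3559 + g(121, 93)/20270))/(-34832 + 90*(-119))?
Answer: -648771229776/821360558515 ≈ -0.78987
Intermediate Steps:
g(k, P) = 4*P**2 (g(k, P) = (2*P)**2 = 4*P**2)
(35966 + (16828/3559 + g(121, 93)/20270))/(-34832 + 90*(-119)) = (35966 + (16828/3559 + (4*93**2)/20270))/(-34832 + 90*(-119)) = (35966 + (16828*(1/3559) + (4*8649)*(1/20270)))/(-34832 - 10710) = (35966 + (16828/3559 + 34596*(1/20270)))/(-45542) = (35966 + (16828/3559 + 17298/10135))*(-1/45542) = (35966 + 232115362/36070465)*(-1/45542) = (1297542459552/36070465)*(-1/45542) = -648771229776/821360558515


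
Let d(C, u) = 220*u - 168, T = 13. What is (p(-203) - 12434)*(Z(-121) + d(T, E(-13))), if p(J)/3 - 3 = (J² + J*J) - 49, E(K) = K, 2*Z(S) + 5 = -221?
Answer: -737136162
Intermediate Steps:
Z(S) = -113 (Z(S) = -5/2 + (½)*(-221) = -5/2 - 221/2 = -113)
d(C, u) = -168 + 220*u
p(J) = -138 + 6*J² (p(J) = 9 + 3*((J² + J*J) - 49) = 9 + 3*((J² + J²) - 49) = 9 + 3*(2*J² - 49) = 9 + 3*(-49 + 2*J²) = 9 + (-147 + 6*J²) = -138 + 6*J²)
(p(-203) - 12434)*(Z(-121) + d(T, E(-13))) = ((-138 + 6*(-203)²) - 12434)*(-113 + (-168 + 220*(-13))) = ((-138 + 6*41209) - 12434)*(-113 + (-168 - 2860)) = ((-138 + 247254) - 12434)*(-113 - 3028) = (247116 - 12434)*(-3141) = 234682*(-3141) = -737136162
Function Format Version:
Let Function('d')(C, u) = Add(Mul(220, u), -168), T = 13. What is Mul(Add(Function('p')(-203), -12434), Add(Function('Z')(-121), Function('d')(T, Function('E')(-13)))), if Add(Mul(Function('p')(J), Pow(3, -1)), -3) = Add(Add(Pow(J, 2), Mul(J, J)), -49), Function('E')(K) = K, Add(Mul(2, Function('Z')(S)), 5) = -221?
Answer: -737136162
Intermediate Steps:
Function('Z')(S) = -113 (Function('Z')(S) = Add(Rational(-5, 2), Mul(Rational(1, 2), -221)) = Add(Rational(-5, 2), Rational(-221, 2)) = -113)
Function('d')(C, u) = Add(-168, Mul(220, u))
Function('p')(J) = Add(-138, Mul(6, Pow(J, 2))) (Function('p')(J) = Add(9, Mul(3, Add(Add(Pow(J, 2), Mul(J, J)), -49))) = Add(9, Mul(3, Add(Add(Pow(J, 2), Pow(J, 2)), -49))) = Add(9, Mul(3, Add(Mul(2, Pow(J, 2)), -49))) = Add(9, Mul(3, Add(-49, Mul(2, Pow(J, 2))))) = Add(9, Add(-147, Mul(6, Pow(J, 2)))) = Add(-138, Mul(6, Pow(J, 2))))
Mul(Add(Function('p')(-203), -12434), Add(Function('Z')(-121), Function('d')(T, Function('E')(-13)))) = Mul(Add(Add(-138, Mul(6, Pow(-203, 2))), -12434), Add(-113, Add(-168, Mul(220, -13)))) = Mul(Add(Add(-138, Mul(6, 41209)), -12434), Add(-113, Add(-168, -2860))) = Mul(Add(Add(-138, 247254), -12434), Add(-113, -3028)) = Mul(Add(247116, -12434), -3141) = Mul(234682, -3141) = -737136162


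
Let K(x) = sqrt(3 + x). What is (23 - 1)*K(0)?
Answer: 22*sqrt(3) ≈ 38.105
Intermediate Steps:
(23 - 1)*K(0) = (23 - 1)*sqrt(3 + 0) = 22*sqrt(3)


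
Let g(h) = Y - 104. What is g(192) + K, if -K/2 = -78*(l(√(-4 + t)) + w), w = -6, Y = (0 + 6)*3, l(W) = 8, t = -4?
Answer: 226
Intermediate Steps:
Y = 18 (Y = 6*3 = 18)
g(h) = -86 (g(h) = 18 - 104 = -86)
K = 312 (K = -(-156)*(8 - 6) = -(-156)*2 = -2*(-156) = 312)
g(192) + K = -86 + 312 = 226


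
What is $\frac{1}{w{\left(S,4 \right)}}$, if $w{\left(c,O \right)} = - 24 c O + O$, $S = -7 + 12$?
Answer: $- \frac{1}{476} \approx -0.0021008$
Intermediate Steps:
$S = 5$
$w{\left(c,O \right)} = O - 24 O c$ ($w{\left(c,O \right)} = - 24 O c + O = O - 24 O c$)
$\frac{1}{w{\left(S,4 \right)}} = \frac{1}{4 \left(1 - 120\right)} = \frac{1}{4 \left(-119\right)} = \frac{1}{-476} = - \frac{1}{476}$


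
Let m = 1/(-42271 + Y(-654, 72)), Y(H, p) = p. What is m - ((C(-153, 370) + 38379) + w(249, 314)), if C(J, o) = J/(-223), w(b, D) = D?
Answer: -364122173931/9410377 ≈ -38694.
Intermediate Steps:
C(J, o) = -J/223 (C(J, o) = J*(-1/223) = -J/223)
m = -1/42199 (m = 1/(-42271 + 72) = 1/(-42199) = -1/42199 ≈ -2.3697e-5)
m - ((C(-153, 370) + 38379) + w(249, 314)) = -1/42199 - ((-1/223*(-153) + 38379) + 314) = -1/42199 - ((153/223 + 38379) + 314) = -1/42199 - (8558670/223 + 314) = -1/42199 - 1*8628692/223 = -1/42199 - 8628692/223 = -364122173931/9410377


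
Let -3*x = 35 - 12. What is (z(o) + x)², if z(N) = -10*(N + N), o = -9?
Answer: 267289/9 ≈ 29699.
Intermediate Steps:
z(N) = -20*N
x = -23/3 (x = -(35 - 12)/3 = -⅓*23 = -23/3 ≈ -7.6667)
(z(o) + x)² = (-20*(-9) - 23/3)² = (180 - 23/3)² = (517/3)² = 267289/9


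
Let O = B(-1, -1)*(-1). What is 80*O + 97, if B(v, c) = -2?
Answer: 257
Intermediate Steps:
O = 2 (O = -2*(-1) = 2)
80*O + 97 = 80*2 + 97 = 160 + 97 = 257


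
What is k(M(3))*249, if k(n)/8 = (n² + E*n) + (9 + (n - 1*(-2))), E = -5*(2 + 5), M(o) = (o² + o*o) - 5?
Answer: -521904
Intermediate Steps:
M(o) = -5 + 2*o² (M(o) = (o² + o²) - 5 = 2*o² - 5 = -5 + 2*o²)
E = -35 (E = -5*7 = -35)
k(n) = 88 - 272*n + 8*n² (k(n) = 8*((n² - 35*n) + (9 + (n - 1*(-2)))) = 8*((n² - 35*n) + (9 + (n + 2))) = 8*((n² - 35*n) + (9 + (2 + n))) = 8*((n² - 35*n) + (11 + n)) = 8*(11 + n² - 34*n) = 88 - 272*n + 8*n²)
k(M(3))*249 = (88 - 272*(-5 + 2*3²) + 8*(-5 + 2*3²)²)*249 = (88 - 272*(-5 + 2*9) + 8*(-5 + 2*9)²)*249 = (88 - 272*(-5 + 18) + 8*(-5 + 18)²)*249 = (88 - 272*13 + 8*13²)*249 = (88 - 3536 + 8*169)*249 = (88 - 3536 + 1352)*249 = -2096*249 = -521904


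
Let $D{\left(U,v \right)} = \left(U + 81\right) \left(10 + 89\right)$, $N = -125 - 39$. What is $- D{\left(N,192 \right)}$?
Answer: $8217$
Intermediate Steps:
$N = -164$ ($N = -125 - 39 = -164$)
$D{\left(U,v \right)} = 8019 + 99 U$ ($D{\left(U,v \right)} = \left(81 + U\right) 99 = 8019 + 99 U$)
$- D{\left(N,192 \right)} = - (8019 + 99 \left(-164\right)) = - (8019 - 16236) = \left(-1\right) \left(-8217\right) = 8217$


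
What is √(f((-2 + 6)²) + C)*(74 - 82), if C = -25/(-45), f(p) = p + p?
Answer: -8*√293/3 ≈ -45.646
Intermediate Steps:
f(p) = 2*p
C = 5/9 (C = -25*(-1/45) = 5/9 ≈ 0.55556)
√(f((-2 + 6)²) + C)*(74 - 82) = √(2*(-2 + 6)² + 5/9)*(74 - 82) = √(2*4² + 5/9)*(-8) = √(2*16 + 5/9)*(-8) = √(32 + 5/9)*(-8) = √(293/9)*(-8) = (√293/3)*(-8) = -8*√293/3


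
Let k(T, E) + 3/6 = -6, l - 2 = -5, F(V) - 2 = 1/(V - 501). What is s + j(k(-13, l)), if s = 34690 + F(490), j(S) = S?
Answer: 763079/22 ≈ 34685.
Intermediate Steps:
F(V) = 2 + 1/(-501 + V) (F(V) = 2 + 1/(V - 501) = 2 + 1/(-501 + V))
l = -3 (l = 2 - 5 = -3)
k(T, E) = -13/2 (k(T, E) = -1/2 - 6 = -13/2)
s = 381611/11 (s = 34690 + (-1001 + 2*490)/(-501 + 490) = 34690 + (-1001 + 980)/(-11) = 34690 - 1/11*(-21) = 34690 + 21/11 = 381611/11 ≈ 34692.)
s + j(k(-13, l)) = 381611/11 - 13/2 = 763079/22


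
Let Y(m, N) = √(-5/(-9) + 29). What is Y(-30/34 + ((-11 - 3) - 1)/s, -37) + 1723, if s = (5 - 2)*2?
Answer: 1723 + √266/3 ≈ 1728.4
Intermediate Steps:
s = 6 (s = 3*2 = 6)
Y(m, N) = √266/3 (Y(m, N) = √(-5*(-⅑) + 29) = √(5/9 + 29) = √(266/9) = √266/3)
Y(-30/34 + ((-11 - 3) - 1)/s, -37) + 1723 = √266/3 + 1723 = 1723 + √266/3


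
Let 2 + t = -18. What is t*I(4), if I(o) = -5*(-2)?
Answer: -200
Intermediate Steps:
I(o) = 10
t = -20 (t = -2 - 18 = -20)
t*I(4) = -20*10 = -200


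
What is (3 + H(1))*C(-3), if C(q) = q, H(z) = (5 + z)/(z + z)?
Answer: -18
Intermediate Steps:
H(z) = (5 + z)/(2*z) (H(z) = (5 + z)/((2*z)) = (5 + z)*(1/(2*z)) = (5 + z)/(2*z))
(3 + H(1))*C(-3) = (3 + (½)*(5 + 1)/1)*(-3) = (3 + (½)*1*6)*(-3) = (3 + 3)*(-3) = 6*(-3) = -18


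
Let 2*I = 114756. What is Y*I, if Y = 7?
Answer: 401646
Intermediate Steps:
I = 57378 (I = (½)*114756 = 57378)
Y*I = 7*57378 = 401646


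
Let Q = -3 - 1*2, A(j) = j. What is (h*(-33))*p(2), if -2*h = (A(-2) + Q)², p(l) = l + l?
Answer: 3234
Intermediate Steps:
p(l) = 2*l
Q = -5 (Q = -3 - 2 = -5)
h = -49/2 (h = -(-2 - 5)²/2 = -½*(-7)² = -½*49 = -49/2 ≈ -24.500)
(h*(-33))*p(2) = (-49/2*(-33))*(2*2) = (1617/2)*4 = 3234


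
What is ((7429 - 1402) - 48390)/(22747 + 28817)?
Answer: -14121/17188 ≈ -0.82156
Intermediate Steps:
((7429 - 1402) - 48390)/(22747 + 28817) = (6027 - 48390)/51564 = -42363*1/51564 = -14121/17188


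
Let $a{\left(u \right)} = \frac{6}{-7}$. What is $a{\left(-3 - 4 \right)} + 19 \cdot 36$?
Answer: $\frac{4782}{7} \approx 683.14$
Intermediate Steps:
$a{\left(u \right)} = - \frac{6}{7}$ ($a{\left(u \right)} = 6 \left(- \frac{1}{7}\right) = - \frac{6}{7}$)
$a{\left(-3 - 4 \right)} + 19 \cdot 36 = - \frac{6}{7} + 19 \cdot 36 = - \frac{6}{7} + 684 = \frac{4782}{7}$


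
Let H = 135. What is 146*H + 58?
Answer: 19768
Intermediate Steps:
146*H + 58 = 146*135 + 58 = 19710 + 58 = 19768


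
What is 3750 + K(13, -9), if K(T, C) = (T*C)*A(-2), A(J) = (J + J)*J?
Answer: 2814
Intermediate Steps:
A(J) = 2*J² (A(J) = (2*J)*J = 2*J²)
K(T, C) = 8*C*T (K(T, C) = (T*C)*(2*(-2)²) = (C*T)*(2*4) = (C*T)*8 = 8*C*T)
3750 + K(13, -9) = 3750 + 8*(-9)*13 = 3750 - 936 = 2814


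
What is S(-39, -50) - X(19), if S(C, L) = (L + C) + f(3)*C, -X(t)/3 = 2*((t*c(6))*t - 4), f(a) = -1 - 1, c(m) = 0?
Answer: -35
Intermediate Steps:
f(a) = -2
X(t) = 24 (X(t) = -6*((t*0)*t - 4) = -6*(0*t - 4) = -6*(0 - 4) = -6*(-4) = -3*(-8) = 24)
S(C, L) = L - C (S(C, L) = (L + C) - 2*C = (C + L) - 2*C = L - C)
S(-39, -50) - X(19) = (-50 - 1*(-39)) - 1*24 = (-50 + 39) - 24 = -11 - 24 = -35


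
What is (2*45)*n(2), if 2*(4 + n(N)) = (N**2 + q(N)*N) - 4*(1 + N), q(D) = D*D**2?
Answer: 0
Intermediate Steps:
q(D) = D**3
n(N) = -6 + N**2/2 + N**4/2 - 2*N (n(N) = -4 + ((N**2 + N**3*N) - 4*(1 + N))/2 = -4 + ((N**2 + N**4) + (-4 - 4*N))/2 = -4 + (-4 + N**2 + N**4 - 4*N)/2 = -4 + (-2 + N**2/2 + N**4/2 - 2*N) = -6 + N**2/2 + N**4/2 - 2*N)
(2*45)*n(2) = (2*45)*(-6 + (1/2)*2**2 + (1/2)*2**4 - 2*2) = 90*(-6 + (1/2)*4 + (1/2)*16 - 4) = 90*(-6 + 2 + 8 - 4) = 90*0 = 0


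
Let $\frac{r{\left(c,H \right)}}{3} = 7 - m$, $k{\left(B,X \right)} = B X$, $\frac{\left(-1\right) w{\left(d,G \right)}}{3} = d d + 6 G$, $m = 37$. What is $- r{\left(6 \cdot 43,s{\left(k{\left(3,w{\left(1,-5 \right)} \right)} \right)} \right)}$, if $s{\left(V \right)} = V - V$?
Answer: $90$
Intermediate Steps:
$w{\left(d,G \right)} = - 18 G - 3 d^{2}$ ($w{\left(d,G \right)} = - 3 \left(d d + 6 G\right) = - 3 \left(d^{2} + 6 G\right) = - 18 G - 3 d^{2}$)
$s{\left(V \right)} = 0$
$r{\left(c,H \right)} = -90$ ($r{\left(c,H \right)} = 3 \left(7 - 37\right) = 3 \left(-30\right) = -90$)
$- r{\left(6 \cdot 43,s{\left(k{\left(3,w{\left(1,-5 \right)} \right)} \right)} \right)} = \left(-1\right) \left(-90\right) = 90$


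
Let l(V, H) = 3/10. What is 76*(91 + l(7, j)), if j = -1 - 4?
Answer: 34694/5 ≈ 6938.8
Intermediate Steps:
j = -5
l(V, H) = 3/10 (l(V, H) = 3*(⅒) = 3/10)
76*(91 + l(7, j)) = 76*(91 + 3/10) = 76*(913/10) = 34694/5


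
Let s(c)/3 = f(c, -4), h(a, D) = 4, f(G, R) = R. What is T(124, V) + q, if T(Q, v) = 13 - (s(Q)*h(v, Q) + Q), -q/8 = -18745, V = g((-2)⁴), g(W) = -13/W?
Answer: 149897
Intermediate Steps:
s(c) = -12 (s(c) = 3*(-4) = -12)
V = -13/16 (V = -13/((-2)⁴) = -13/16 ≈ -0.81250)
q = 149960 (q = -8*(-18745) = 149960)
T(Q, v) = 61 - Q (T(Q, v) = 13 - (-12*4 + Q) = 13 - (-48 + Q) = 13 + (48 - Q) = 61 - Q)
T(124, V) + q = (61 - 1*124) + 149960 = (61 - 124) + 149960 = -63 + 149960 = 149897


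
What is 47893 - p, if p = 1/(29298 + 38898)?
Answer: 3266111027/68196 ≈ 47893.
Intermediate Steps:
p = 1/68196 ≈ 1.4664e-5
47893 - p = 47893 - 1*1/68196 = 47893 - 1/68196 = 3266111027/68196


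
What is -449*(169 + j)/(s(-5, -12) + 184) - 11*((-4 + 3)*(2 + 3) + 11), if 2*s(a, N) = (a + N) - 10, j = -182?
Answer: -10832/341 ≈ -31.765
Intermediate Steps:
s(a, N) = -5 + N/2 + a/2 (s(a, N) = ((a + N) - 10)/2 = ((N + a) - 10)/2 = (-10 + N + a)/2 = -5 + N/2 + a/2)
-449*(169 + j)/(s(-5, -12) + 184) - 11*((-4 + 3)*(2 + 3) + 11) = -449*(169 - 182)/((-5 + (1/2)*(-12) + (1/2)*(-5)) + 184) - 11*((-4 + 3)*(2 + 3) + 11) = -(-5837)/((-5 - 6 - 5/2) + 184) - 11*(-1*5 + 11) = -(-5837)/(-27/2 + 184) - 11*(-5 + 11) = -(-5837)/341/2 - 11*6 = -(-5837)*2/341 - 66 = -449*(-26/341) - 66 = 11674/341 - 66 = -10832/341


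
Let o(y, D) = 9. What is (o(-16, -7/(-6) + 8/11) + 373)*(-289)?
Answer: -110398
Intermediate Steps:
(o(-16, -7/(-6) + 8/11) + 373)*(-289) = (9 + 373)*(-289) = 382*(-289) = -110398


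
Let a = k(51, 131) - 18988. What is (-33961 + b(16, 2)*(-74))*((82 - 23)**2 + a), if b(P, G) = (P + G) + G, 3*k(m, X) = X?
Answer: 1644107990/3 ≈ 5.4804e+8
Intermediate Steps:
k(m, X) = X/3
b(P, G) = P + 2*G (b(P, G) = (G + P) + G = P + 2*G)
a = -56833/3 (a = (1/3)*131 - 18988 = 131/3 - 18988 = -56833/3 ≈ -18944.)
(-33961 + b(16, 2)*(-74))*((82 - 23)**2 + a) = (-33961 + (16 + 2*2)*(-74))*((82 - 23)**2 - 56833/3) = (-33961 + (16 + 4)*(-74))*(59**2 - 56833/3) = (-33961 + 20*(-74))*(3481 - 56833/3) = (-33961 - 1480)*(-46390/3) = -35441*(-46390/3) = 1644107990/3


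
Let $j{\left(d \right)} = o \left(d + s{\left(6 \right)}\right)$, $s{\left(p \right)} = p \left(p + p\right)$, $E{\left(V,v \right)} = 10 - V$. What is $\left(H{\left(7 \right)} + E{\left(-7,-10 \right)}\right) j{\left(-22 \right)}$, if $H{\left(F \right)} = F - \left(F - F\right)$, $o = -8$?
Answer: $-9600$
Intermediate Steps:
$s{\left(p \right)} = 2 p^{2}$ ($s{\left(p \right)} = p 2 p = 2 p^{2}$)
$j{\left(d \right)} = -576 - 8 d$ ($j{\left(d \right)} = - 8 \left(d + 2 \cdot 6^{2}\right) = - 8 \left(d + 2 \cdot 36\right) = - 8 \left(d + 72\right) = - 8 \left(72 + d\right) = -576 - 8 d$)
$H{\left(F \right)} = F$ ($H{\left(F \right)} = F - 0 = F + 0 = F$)
$\left(H{\left(7 \right)} + E{\left(-7,-10 \right)}\right) j{\left(-22 \right)} = \left(7 + \left(10 - -7\right)\right) \left(-576 - -176\right) = \left(7 + \left(10 + 7\right)\right) \left(-576 + 176\right) = \left(7 + 17\right) \left(-400\right) = 24 \left(-400\right) = -9600$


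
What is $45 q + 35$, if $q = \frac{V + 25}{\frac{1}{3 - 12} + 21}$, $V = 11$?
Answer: $\frac{5290}{47} \approx 112.55$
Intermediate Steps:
$q = \frac{81}{47}$ ($q = \frac{11 + 25}{\frac{1}{3 - 12} + 21} = \frac{36}{\frac{1}{-9} + 21} = \frac{36}{- \frac{1}{9} + 21} = \frac{36}{\frac{188}{9}} = 36 \cdot \frac{9}{188} = \frac{81}{47} \approx 1.7234$)
$45 q + 35 = 45 \cdot \frac{81}{47} + 35 = \frac{3645}{47} + 35 = \frac{5290}{47}$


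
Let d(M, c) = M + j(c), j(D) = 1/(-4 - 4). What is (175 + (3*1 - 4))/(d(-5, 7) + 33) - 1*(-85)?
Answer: 20347/223 ≈ 91.242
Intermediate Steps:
j(D) = -⅛ (j(D) = 1/(-8) = -⅛)
d(M, c) = -⅛ + M (d(M, c) = M - ⅛ = -⅛ + M)
(175 + (3*1 - 4))/(d(-5, 7) + 33) - 1*(-85) = (175 + (3*1 - 4))/((-⅛ - 5) + 33) - 1*(-85) = (175 + (3 - 4))/(-41/8 + 33) + 85 = (175 - 1)/(223/8) + 85 = 174*(8/223) + 85 = 1392/223 + 85 = 20347/223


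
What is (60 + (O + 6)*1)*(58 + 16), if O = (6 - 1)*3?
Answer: 5994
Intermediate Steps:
O = 15 (O = 5*3 = 15)
(60 + (O + 6)*1)*(58 + 16) = (60 + (15 + 6)*1)*(58 + 16) = (60 + 21*1)*74 = (60 + 21)*74 = 81*74 = 5994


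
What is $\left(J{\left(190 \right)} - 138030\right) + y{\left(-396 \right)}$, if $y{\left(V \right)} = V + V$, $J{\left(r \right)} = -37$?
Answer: $-138859$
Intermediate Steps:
$y{\left(V \right)} = 2 V$
$\left(J{\left(190 \right)} - 138030\right) + y{\left(-396 \right)} = \left(-37 - 138030\right) + 2 \left(-396\right) = -138067 - 792 = -138859$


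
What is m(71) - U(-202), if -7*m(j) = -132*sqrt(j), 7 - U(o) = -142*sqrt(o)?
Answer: -7 + 132*sqrt(71)/7 - 142*I*sqrt(202) ≈ 151.89 - 2018.2*I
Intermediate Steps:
U(o) = 7 + 142*sqrt(o) (U(o) = 7 - (-142)*sqrt(o) = 7 + 142*sqrt(o))
m(j) = 132*sqrt(j)/7 (m(j) = -(-132)*sqrt(j)/7 = 132*sqrt(j)/7)
m(71) - U(-202) = 132*sqrt(71)/7 - (7 + 142*sqrt(-202)) = 132*sqrt(71)/7 - (7 + 142*(I*sqrt(202))) = 132*sqrt(71)/7 - (7 + 142*I*sqrt(202)) = 132*sqrt(71)/7 + (-7 - 142*I*sqrt(202)) = -7 + 132*sqrt(71)/7 - 142*I*sqrt(202)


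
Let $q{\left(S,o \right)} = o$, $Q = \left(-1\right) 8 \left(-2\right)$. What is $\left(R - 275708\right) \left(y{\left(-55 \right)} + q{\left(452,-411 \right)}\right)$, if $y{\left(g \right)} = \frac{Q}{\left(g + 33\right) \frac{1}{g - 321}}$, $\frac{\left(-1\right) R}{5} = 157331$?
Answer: $\frac{1607355219}{11} \approx 1.4612 \cdot 10^{8}$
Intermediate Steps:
$Q = 16$ ($Q = \left(-8\right) \left(-2\right) = 16$)
$R = -786655$ ($R = \left(-5\right) 157331 = -786655$)
$y{\left(g \right)} = \frac{16 \left(-321 + g\right)}{33 + g}$ ($y{\left(g \right)} = \frac{16}{\left(g + 33\right) \frac{1}{g - 321}} = \frac{16}{\left(33 + g\right) \frac{1}{-321 + g}} = \frac{16}{\frac{1}{-321 + g} \left(33 + g\right)} = 16 \frac{-321 + g}{33 + g} = \frac{16 \left(-321 + g\right)}{33 + g}$)
$\left(R - 275708\right) \left(y{\left(-55 \right)} + q{\left(452,-411 \right)}\right) = \left(-786655 - 275708\right) \left(\frac{16 \left(-321 - 55\right)}{33 - 55} - 411\right) = - 1062363 \left(16 \frac{1}{-22} \left(-376\right) - 411\right) = - 1062363 \left(16 \left(- \frac{1}{22}\right) \left(-376\right) - 411\right) = - 1062363 \left(\frac{3008}{11} - 411\right) = \left(-1062363\right) \left(- \frac{1513}{11}\right) = \frac{1607355219}{11}$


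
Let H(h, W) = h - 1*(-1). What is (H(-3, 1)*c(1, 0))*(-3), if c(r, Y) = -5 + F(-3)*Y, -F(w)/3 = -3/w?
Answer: -30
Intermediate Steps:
F(w) = 9/w (F(w) = -(-9)/w = 9/w)
H(h, W) = 1 + h (H(h, W) = h + 1 = 1 + h)
c(r, Y) = -5 - 3*Y (c(r, Y) = -5 + (9/(-3))*Y = -5 + (9*(-⅓))*Y = -5 - 3*Y)
(H(-3, 1)*c(1, 0))*(-3) = ((1 - 3)*(-5 - 3*0))*(-3) = -2*(-5 + 0)*(-3) = -2*(-5)*(-3) = 10*(-3) = -30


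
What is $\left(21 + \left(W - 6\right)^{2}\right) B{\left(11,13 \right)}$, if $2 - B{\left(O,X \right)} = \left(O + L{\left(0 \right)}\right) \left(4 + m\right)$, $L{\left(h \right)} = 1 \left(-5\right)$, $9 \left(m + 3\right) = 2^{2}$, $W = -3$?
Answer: $-680$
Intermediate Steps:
$m = - \frac{23}{9}$ ($m = -3 + \frac{2^{2}}{9} = -3 + \frac{1}{9} \cdot 4 = -3 + \frac{4}{9} = - \frac{23}{9} \approx -2.5556$)
$L{\left(h \right)} = -5$
$B{\left(O,X \right)} = \frac{83}{9} - \frac{13 O}{9}$ ($B{\left(O,X \right)} = 2 - \left(O - 5\right) \left(4 - \frac{23}{9}\right) = 2 - \left(-5 + O\right) \frac{13}{9} = 2 - \left(- \frac{65}{9} + \frac{13 O}{9}\right) = \frac{83}{9} - \frac{13 O}{9}$)
$\left(21 + \left(W - 6\right)^{2}\right) B{\left(11,13 \right)} = \left(21 + \left(-3 - 6\right)^{2}\right) \left(\frac{83}{9} - \frac{143}{9}\right) = \left(21 + \left(-9\right)^{2}\right) \left(\frac{83}{9} - \frac{143}{9}\right) = \left(21 + 81\right) \left(- \frac{20}{3}\right) = 102 \left(- \frac{20}{3}\right) = -680$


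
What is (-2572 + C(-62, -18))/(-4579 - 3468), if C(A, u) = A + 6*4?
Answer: 2610/8047 ≈ 0.32434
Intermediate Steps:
C(A, u) = 24 + A (C(A, u) = A + 24 = 24 + A)
(-2572 + C(-62, -18))/(-4579 - 3468) = (-2572 + (24 - 62))/(-4579 - 3468) = (-2572 - 38)/(-8047) = -2610*(-1/8047) = 2610/8047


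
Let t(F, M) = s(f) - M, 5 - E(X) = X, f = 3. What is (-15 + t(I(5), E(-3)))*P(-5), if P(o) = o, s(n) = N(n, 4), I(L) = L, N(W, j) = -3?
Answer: 130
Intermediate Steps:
s(n) = -3
E(X) = 5 - X
t(F, M) = -3 - M
(-15 + t(I(5), E(-3)))*P(-5) = (-15 + (-3 - (5 - 1*(-3))))*(-5) = (-15 + (-3 - (5 + 3)))*(-5) = (-15 + (-3 - 1*8))*(-5) = (-15 + (-3 - 8))*(-5) = (-15 - 11)*(-5) = -26*(-5) = 130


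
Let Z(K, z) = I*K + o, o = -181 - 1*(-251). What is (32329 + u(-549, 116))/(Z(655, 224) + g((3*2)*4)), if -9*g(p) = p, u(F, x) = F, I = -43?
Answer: -95340/84293 ≈ -1.1311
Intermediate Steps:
g(p) = -p/9
o = 70 (o = -181 + 251 = 70)
Z(K, z) = 70 - 43*K (Z(K, z) = -43*K + 70 = 70 - 43*K)
(32329 + u(-549, 116))/(Z(655, 224) + g((3*2)*4)) = (32329 - 549)/((70 - 43*655) - 3*2*4/9) = 31780/((70 - 28165) - 2*4/3) = 31780/(-28095 - ⅑*24) = 31780/(-28095 - 8/3) = 31780/(-84293/3) = 31780*(-3/84293) = -95340/84293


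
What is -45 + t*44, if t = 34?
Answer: 1451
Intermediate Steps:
-45 + t*44 = -45 + 34*44 = -45 + 1496 = 1451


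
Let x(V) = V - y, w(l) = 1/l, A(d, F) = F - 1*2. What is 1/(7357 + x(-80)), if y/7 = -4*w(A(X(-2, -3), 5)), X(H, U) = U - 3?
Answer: 3/21859 ≈ 0.00013724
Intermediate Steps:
X(H, U) = -3 + U
A(d, F) = -2 + F (A(d, F) = F - 2 = -2 + F)
y = -28/3 (y = 7*(-4/(-2 + 5)) = 7*(-4/3) = -28/3 ≈ -9.3333)
x(V) = 28/3 + V (x(V) = V - 1*(-28/3) = V + 28/3 = 28/3 + V)
1/(7357 + x(-80)) = 1/(7357 + (28/3 - 80)) = 1/(7357 - 212/3) = 1/(21859/3) = 3/21859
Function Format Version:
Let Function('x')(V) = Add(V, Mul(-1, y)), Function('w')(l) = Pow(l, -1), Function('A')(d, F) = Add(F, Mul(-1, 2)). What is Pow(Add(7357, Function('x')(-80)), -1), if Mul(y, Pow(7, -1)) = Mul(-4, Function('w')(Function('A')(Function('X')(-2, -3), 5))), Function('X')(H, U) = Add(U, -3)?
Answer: Rational(3, 21859) ≈ 0.00013724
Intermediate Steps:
Function('X')(H, U) = Add(-3, U)
Function('A')(d, F) = Add(-2, F) (Function('A')(d, F) = Add(F, -2) = Add(-2, F))
y = Rational(-28, 3) (y = Mul(7, Mul(-4, Pow(Add(-2, 5), -1))) = Mul(7, Mul(-4, Pow(3, -1))) = Mul(7, Mul(-4, Rational(1, 3))) = Mul(7, Rational(-4, 3)) = Rational(-28, 3) ≈ -9.3333)
Function('x')(V) = Add(Rational(28, 3), V) (Function('x')(V) = Add(V, Mul(-1, Rational(-28, 3))) = Add(V, Rational(28, 3)) = Add(Rational(28, 3), V))
Pow(Add(7357, Function('x')(-80)), -1) = Pow(Add(7357, Add(Rational(28, 3), -80)), -1) = Pow(Add(7357, Rational(-212, 3)), -1) = Pow(Rational(21859, 3), -1) = Rational(3, 21859)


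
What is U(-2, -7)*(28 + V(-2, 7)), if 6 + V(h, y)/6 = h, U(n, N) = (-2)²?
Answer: -80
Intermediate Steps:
U(n, N) = 4
V(h, y) = -36 + 6*h
U(-2, -7)*(28 + V(-2, 7)) = 4*(28 + (-36 + 6*(-2))) = 4*(28 + (-36 - 12)) = 4*(28 - 48) = 4*(-20) = -80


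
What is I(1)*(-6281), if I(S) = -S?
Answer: 6281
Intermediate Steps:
I(1)*(-6281) = -1*1*(-6281) = -1*(-6281) = 6281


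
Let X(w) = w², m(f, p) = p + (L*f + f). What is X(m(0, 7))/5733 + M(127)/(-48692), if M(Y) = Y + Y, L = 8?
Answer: 9487/2848482 ≈ 0.0033305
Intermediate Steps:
M(Y) = 2*Y
m(f, p) = p + 9*f (m(f, p) = p + (8*f + f) = p + 9*f)
X(m(0, 7))/5733 + M(127)/(-48692) = (7 + 9*0)²/5733 + (2*127)/(-48692) = (7 + 0)²*(1/5733) + 254*(-1/48692) = 7²*(1/5733) - 127/24346 = 49*(1/5733) - 127/24346 = 1/117 - 127/24346 = 9487/2848482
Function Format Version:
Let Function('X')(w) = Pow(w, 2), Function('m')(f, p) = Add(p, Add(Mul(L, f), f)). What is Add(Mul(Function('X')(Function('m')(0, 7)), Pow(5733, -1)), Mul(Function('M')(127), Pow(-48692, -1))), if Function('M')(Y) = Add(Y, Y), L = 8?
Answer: Rational(9487, 2848482) ≈ 0.0033305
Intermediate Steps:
Function('M')(Y) = Mul(2, Y)
Function('m')(f, p) = Add(p, Mul(9, f)) (Function('m')(f, p) = Add(p, Add(Mul(8, f), f)) = Add(p, Mul(9, f)))
Add(Mul(Function('X')(Function('m')(0, 7)), Pow(5733, -1)), Mul(Function('M')(127), Pow(-48692, -1))) = Add(Mul(Pow(Add(7, Mul(9, 0)), 2), Pow(5733, -1)), Mul(Mul(2, 127), Pow(-48692, -1))) = Add(Mul(Pow(Add(7, 0), 2), Rational(1, 5733)), Mul(254, Rational(-1, 48692))) = Add(Mul(Pow(7, 2), Rational(1, 5733)), Rational(-127, 24346)) = Add(Mul(49, Rational(1, 5733)), Rational(-127, 24346)) = Add(Rational(1, 117), Rational(-127, 24346)) = Rational(9487, 2848482)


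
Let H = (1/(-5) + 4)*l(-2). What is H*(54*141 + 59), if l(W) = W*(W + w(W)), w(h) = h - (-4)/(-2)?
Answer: 1749444/5 ≈ 3.4989e+5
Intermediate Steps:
w(h) = -2 + h (w(h) = h - (-4)*(-1)/2 = h - 1*2 = h - 2 = -2 + h)
l(W) = W*(-2 + 2*W) (l(W) = W*(W + (-2 + W)) = W*(-2 + 2*W))
H = 228/5 (H = (1/(-5) + 4)*(2*(-2)*(-1 - 2)) = (-1/5 + 4)*(2*(-2)*(-3)) = (19/5)*12 = 228/5 ≈ 45.600)
H*(54*141 + 59) = 228*(54*141 + 59)/5 = 228*(7614 + 59)/5 = (228/5)*7673 = 1749444/5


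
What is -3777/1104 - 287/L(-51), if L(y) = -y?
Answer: -169825/18768 ≈ -9.0486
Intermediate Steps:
-3777/1104 - 287/L(-51) = -3777/1104 - 287/((-1*(-51))) = -3777*1/1104 - 287/51 = -1259/368 - 287*1/51 = -1259/368 - 287/51 = -169825/18768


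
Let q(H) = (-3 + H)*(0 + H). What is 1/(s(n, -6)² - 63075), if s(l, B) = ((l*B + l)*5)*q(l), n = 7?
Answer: 1/23946925 ≈ 4.1759e-8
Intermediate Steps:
q(H) = H*(-3 + H) (q(H) = (-3 + H)*H = H*(-3 + H))
s(l, B) = l*(-3 + l)*(5*l + 5*B*l) (s(l, B) = ((l*B + l)*5)*(l*(-3 + l)) = ((B*l + l)*5)*(l*(-3 + l)) = ((l + B*l)*5)*(l*(-3 + l)) = (5*l + 5*B*l)*(l*(-3 + l)) = l*(-3 + l)*(5*l + 5*B*l))
1/(s(n, -6)² - 63075) = 1/((5*7²*(1 - 6)*(-3 + 7))² - 63075) = 1/((5*49*(-5)*4)² - 63075) = 1/((-4900)² - 63075) = 1/(24010000 - 63075) = 1/23946925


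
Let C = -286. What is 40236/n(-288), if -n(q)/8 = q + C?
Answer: 1437/164 ≈ 8.7622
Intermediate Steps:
n(q) = 2288 - 8*q (n(q) = -8*(q - 286) = -8*(-286 + q) = 2288 - 8*q)
40236/n(-288) = 40236/(2288 - 8*(-288)) = 40236/(2288 + 2304) = 40236/4592 = 40236*(1/4592) = 1437/164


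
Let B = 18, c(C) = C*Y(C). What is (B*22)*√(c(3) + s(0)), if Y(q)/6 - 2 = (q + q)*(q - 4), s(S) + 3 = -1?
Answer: 792*I*√19 ≈ 3452.3*I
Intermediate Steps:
s(S) = -4 (s(S) = -3 - 1 = -4)
Y(q) = 12 + 12*q*(-4 + q) (Y(q) = 12 + 6*((q + q)*(q - 4)) = 12 + 6*((2*q)*(-4 + q)) = 12 + 6*(2*q*(-4 + q)) = 12 + 12*q*(-4 + q))
c(C) = C*(12 - 48*C + 12*C²)
(B*22)*√(c(3) + s(0)) = (18*22)*√(12*3*(1 + 3² - 4*3) - 4) = 396*√(12*3*(1 + 9 - 12) - 4) = 396*√(12*3*(-2) - 4) = 396*√(-72 - 4) = 396*√(-76) = 396*(2*I*√19) = 792*I*√19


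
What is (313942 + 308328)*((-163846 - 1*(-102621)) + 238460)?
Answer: 110288023450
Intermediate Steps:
(313942 + 308328)*((-163846 - 1*(-102621)) + 238460) = 622270*((-163846 + 102621) + 238460) = 622270*(-61225 + 238460) = 622270*177235 = 110288023450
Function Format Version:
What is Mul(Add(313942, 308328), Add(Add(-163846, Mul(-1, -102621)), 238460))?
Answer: 110288023450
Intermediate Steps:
Mul(Add(313942, 308328), Add(Add(-163846, Mul(-1, -102621)), 238460)) = Mul(622270, Add(Add(-163846, 102621), 238460)) = Mul(622270, Add(-61225, 238460)) = Mul(622270, 177235) = 110288023450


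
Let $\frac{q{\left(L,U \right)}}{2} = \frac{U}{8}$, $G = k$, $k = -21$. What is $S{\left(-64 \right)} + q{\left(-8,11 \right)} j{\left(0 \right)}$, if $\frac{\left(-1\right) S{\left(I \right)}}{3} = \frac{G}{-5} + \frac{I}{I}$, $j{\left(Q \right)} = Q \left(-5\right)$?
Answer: $- \frac{78}{5} \approx -15.6$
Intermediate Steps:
$G = -21$
$j{\left(Q \right)} = - 5 Q$
$S{\left(I \right)} = - \frac{78}{5}$ ($S{\left(I \right)} = - 3 \left(- \frac{21}{-5} + \frac{I}{I}\right) = - 3 \left(\left(-21\right) \left(- \frac{1}{5}\right) + 1\right) = - 3 \left(\frac{21}{5} + 1\right) = \left(-3\right) \frac{26}{5} = - \frac{78}{5}$)
$q{\left(L,U \right)} = \frac{U}{4}$ ($q{\left(L,U \right)} = 2 \frac{U}{8} = \frac{U}{4}$)
$S{\left(-64 \right)} + q{\left(-8,11 \right)} j{\left(0 \right)} = - \frac{78}{5} + \frac{1}{4} \cdot 11 \left(\left(-5\right) 0\right) = - \frac{78}{5} + \frac{11}{4} \cdot 0 = - \frac{78}{5} + 0 = - \frac{78}{5}$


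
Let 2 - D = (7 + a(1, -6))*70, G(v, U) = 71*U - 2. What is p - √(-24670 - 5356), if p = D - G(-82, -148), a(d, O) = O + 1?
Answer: 10372 - I*√30026 ≈ 10372.0 - 173.28*I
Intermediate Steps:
a(d, O) = 1 + O
G(v, U) = -2 + 71*U
D = -138 (D = 2 - (7 + (1 - 6))*70 = 2 - (7 - 5)*70 = 2 - 2*70 = 2 - 1*140 = 2 - 140 = -138)
p = 10372 (p = -138 - (-2 + 71*(-148)) = -138 - (-2 - 10508) = -138 - 1*(-10510) = -138 + 10510 = 10372)
p - √(-24670 - 5356) = 10372 - √(-24670 - 5356) = 10372 - √(-30026) = 10372 - I*√30026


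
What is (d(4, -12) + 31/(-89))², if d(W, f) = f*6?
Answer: 41460721/7921 ≈ 5234.3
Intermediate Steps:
d(W, f) = 6*f
(d(4, -12) + 31/(-89))² = (6*(-12) + 31/(-89))² = (-72 + 31*(-1/89))² = (-72 - 31/89)² = (-6439/89)² = 41460721/7921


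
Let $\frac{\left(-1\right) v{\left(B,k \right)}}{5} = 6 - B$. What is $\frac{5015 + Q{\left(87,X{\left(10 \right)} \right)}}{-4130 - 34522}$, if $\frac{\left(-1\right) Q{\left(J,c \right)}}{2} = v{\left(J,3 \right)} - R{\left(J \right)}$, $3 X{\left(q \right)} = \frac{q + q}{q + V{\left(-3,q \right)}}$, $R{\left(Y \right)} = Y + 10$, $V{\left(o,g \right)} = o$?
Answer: $- \frac{4399}{38652} \approx -0.11381$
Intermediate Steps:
$v{\left(B,k \right)} = -30 + 5 B$ ($v{\left(B,k \right)} = - 5 \left(6 - B\right) = -30 + 5 B$)
$R{\left(Y \right)} = 10 + Y$
$X{\left(q \right)} = \frac{2 q}{3 \left(-3 + q\right)}$ ($X{\left(q \right)} = \frac{\left(q + q\right) \frac{1}{q - 3}}{3} = \frac{2 q \frac{1}{-3 + q}}{3} = \frac{2 q}{3 \left(-3 + q\right)}$)
$Q{\left(J,c \right)} = 80 - 8 J$ ($Q{\left(J,c \right)} = - 2 \left(\left(-30 + 5 J\right) - \left(10 + J\right)\right) = - 2 \left(-40 + 4 J\right) = 80 - 8 J$)
$\frac{5015 + Q{\left(87,X{\left(10 \right)} \right)}}{-4130 - 34522} = \frac{5015 + \left(80 - 696\right)}{-4130 - 34522} = \frac{5015 + \left(80 - 696\right)}{-38652} = \left(5015 - 616\right) \left(- \frac{1}{38652}\right) = 4399 \left(- \frac{1}{38652}\right) = - \frac{4399}{38652}$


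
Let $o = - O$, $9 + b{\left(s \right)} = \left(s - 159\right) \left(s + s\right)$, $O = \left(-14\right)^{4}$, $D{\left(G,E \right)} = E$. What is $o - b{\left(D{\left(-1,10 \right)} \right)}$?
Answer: $-35427$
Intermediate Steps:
$O = 38416$
$b{\left(s \right)} = -9 + 2 s \left(-159 + s\right)$ ($b{\left(s \right)} = -9 + \left(s - 159\right) \left(s + s\right) = -9 + \left(-159 + s\right) 2 s = -9 + 2 s \left(-159 + s\right)$)
$o = -38416$ ($o = \left(-1\right) 38416 = -38416$)
$o - b{\left(D{\left(-1,10 \right)} \right)} = -38416 - \left(-9 - 3180 + 2 \cdot 10^{2}\right) = -38416 - \left(-9 - 3180 + 2 \cdot 100\right) = -38416 - \left(-9 - 3180 + 200\right) = -38416 - -2989 = -38416 + 2989 = -35427$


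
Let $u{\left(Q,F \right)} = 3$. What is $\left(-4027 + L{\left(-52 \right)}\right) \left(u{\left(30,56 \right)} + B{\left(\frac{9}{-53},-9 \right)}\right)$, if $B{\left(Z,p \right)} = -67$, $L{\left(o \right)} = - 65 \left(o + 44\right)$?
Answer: $224448$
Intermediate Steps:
$L{\left(o \right)} = -2860 - 65 o$ ($L{\left(o \right)} = - 65 \left(44 + o\right) = -2860 - 65 o$)
$\left(-4027 + L{\left(-52 \right)}\right) \left(u{\left(30,56 \right)} + B{\left(\frac{9}{-53},-9 \right)}\right) = \left(-4027 - -520\right) \left(3 - 67\right) = \left(-4027 + \left(-2860 + 3380\right)\right) \left(-64\right) = \left(-4027 + 520\right) \left(-64\right) = \left(-3507\right) \left(-64\right) = 224448$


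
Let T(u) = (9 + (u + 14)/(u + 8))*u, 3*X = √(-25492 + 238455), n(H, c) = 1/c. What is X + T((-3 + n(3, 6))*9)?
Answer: -8619/35 + √212963/3 ≈ -92.431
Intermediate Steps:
X = √212963/3 (X = √(-25492 + 238455)/3 = √212963/3 ≈ 153.83)
T(u) = u*(9 + (14 + u)/(8 + u)) (T(u) = (9 + (14 + u)/(8 + u))*u = u*(9 + (14 + u)/(8 + u)))
X + T((-3 + n(3, 6))*9) = √212963/3 + 2*((-3 + 1/6)*9)*(43 + 5*((-3 + 1/6)*9))/(8 + (-3 + 1/6)*9) = √212963/3 + 2*((-3 + ⅙)*9)*(43 + 5*((-3 + ⅙)*9))/(8 + (-3 + ⅙)*9) = √212963/3 + 2*(-17/6*9)*(43 + 5*(-17/6*9))/(8 - 17/6*9) = √212963/3 + 2*(-51/2)*(43 + 5*(-51/2))/(8 - 51/2) = √212963/3 + 2*(-51/2)*(43 - 255/2)/(-35/2) = √212963/3 + 2*(-51/2)*(-2/35)*(-169/2) = √212963/3 - 8619/35 = -8619/35 + √212963/3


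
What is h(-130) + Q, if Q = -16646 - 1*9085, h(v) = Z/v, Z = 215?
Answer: -669049/26 ≈ -25733.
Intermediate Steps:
h(v) = 215/v
Q = -25731 (Q = -16646 - 9085 = -25731)
h(-130) + Q = 215/(-130) - 25731 = 215*(-1/130) - 25731 = -43/26 - 25731 = -669049/26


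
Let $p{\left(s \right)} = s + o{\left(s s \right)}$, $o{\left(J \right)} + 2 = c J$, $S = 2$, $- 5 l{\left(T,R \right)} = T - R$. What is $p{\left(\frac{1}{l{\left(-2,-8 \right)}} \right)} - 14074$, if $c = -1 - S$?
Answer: $- \frac{168947}{12} \approx -14079.0$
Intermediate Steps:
$l{\left(T,R \right)} = - \frac{T}{5} + \frac{R}{5}$ ($l{\left(T,R \right)} = - \frac{T - R}{5} = - \frac{T}{5} + \frac{R}{5}$)
$c = -3$ ($c = -1 - 2 = -3$)
$o{\left(J \right)} = -2 - 3 J$
$p{\left(s \right)} = -2 + s - 3 s^{2}$ ($p{\left(s \right)} = s - \left(2 + 3 s s\right) = s - \left(2 + 3 s^{2}\right) = -2 + s - 3 s^{2}$)
$p{\left(\frac{1}{l{\left(-2,-8 \right)}} \right)} - 14074 = \left(-2 + \frac{1}{\left(- \frac{1}{5}\right) \left(-2\right) + \frac{1}{5} \left(-8\right)} - 3 \left(\frac{1}{\left(- \frac{1}{5}\right) \left(-2\right) + \frac{1}{5} \left(-8\right)}\right)^{2}\right) - 14074 = \left(-2 + \frac{1}{\frac{2}{5} - \frac{8}{5}} - 3 \left(\frac{1}{\frac{2}{5} - \frac{8}{5}}\right)^{2}\right) - 14074 = \left(-2 + \frac{1}{- \frac{6}{5}} - 3 \left(\frac{1}{- \frac{6}{5}}\right)^{2}\right) - 14074 = \left(-2 - \frac{5}{6} - 3 \left(- \frac{5}{6}\right)^{2}\right) - 14074 = \left(-2 - \frac{5}{6} - \frac{25}{12}\right) - 14074 = - \frac{59}{12} - 14074 = - \frac{168947}{12}$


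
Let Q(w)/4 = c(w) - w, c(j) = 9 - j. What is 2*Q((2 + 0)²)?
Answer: 8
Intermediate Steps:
Q(w) = 36 - 8*w (Q(w) = 4*((9 - w) - w) = 4*(9 - 2*w) = 36 - 8*w)
2*Q((2 + 0)²) = 2*(36 - 8*(2 + 0)²) = 2*(36 - 8*2²) = 2*(36 - 8*4) = 2*(36 - 32) = 2*4 = 8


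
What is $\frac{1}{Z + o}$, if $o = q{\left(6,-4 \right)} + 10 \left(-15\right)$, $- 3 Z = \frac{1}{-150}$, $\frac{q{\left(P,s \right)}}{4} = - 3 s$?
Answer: $- \frac{450}{45899} \approx -0.0098041$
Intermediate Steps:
$q{\left(P,s \right)} = - 12 s$ ($q{\left(P,s \right)} = 4 \left(- 3 s\right) = - 12 s$)
$Z = \frac{1}{450}$ ($Z = - \frac{1}{3 \left(-150\right)} = \left(- \frac{1}{3}\right) \left(- \frac{1}{150}\right) = \frac{1}{450} \approx 0.0022222$)
$o = -102$ ($o = \left(-12\right) \left(-4\right) + 10 \left(-15\right) = 48 - 150 = -102$)
$\frac{1}{Z + o} = \frac{1}{\frac{1}{450} - 102} = \frac{1}{- \frac{45899}{450}} = - \frac{450}{45899}$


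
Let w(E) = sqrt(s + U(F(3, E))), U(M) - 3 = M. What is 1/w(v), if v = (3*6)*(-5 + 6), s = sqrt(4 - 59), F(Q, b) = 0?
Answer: 1/sqrt(3 + I*sqrt(55)) ≈ 0.29315 - 0.19764*I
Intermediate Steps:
s = I*sqrt(55) (s = sqrt(-55) = I*sqrt(55) ≈ 7.4162*I)
U(M) = 3 + M
v = 18 (v = 18*1 = 18)
w(E) = sqrt(3 + I*sqrt(55)) (w(E) = sqrt(I*sqrt(55) + (3 + 0)) = sqrt(I*sqrt(55) + 3) = sqrt(3 + I*sqrt(55)))
1/w(v) = 1/(sqrt(3 + I*sqrt(55))) = 1/sqrt(3 + I*sqrt(55))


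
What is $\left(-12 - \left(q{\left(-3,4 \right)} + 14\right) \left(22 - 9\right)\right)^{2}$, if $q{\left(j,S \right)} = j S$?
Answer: $1444$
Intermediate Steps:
$q{\left(j,S \right)} = S j$
$\left(-12 - \left(q{\left(-3,4 \right)} + 14\right) \left(22 - 9\right)\right)^{2} = \left(-12 - \left(4 \left(-3\right) + 14\right) \left(22 - 9\right)\right)^{2} = \left(-12 - \left(-12 + 14\right) 13\right)^{2} = \left(-12 - 2 \cdot 13\right)^{2} = \left(-12 - 26\right)^{2} = \left(-38\right)^{2} = 1444$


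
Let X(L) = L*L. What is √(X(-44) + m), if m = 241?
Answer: √2177 ≈ 46.658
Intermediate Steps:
X(L) = L²
√(X(-44) + m) = √((-44)² + 241) = √(1936 + 241) = √2177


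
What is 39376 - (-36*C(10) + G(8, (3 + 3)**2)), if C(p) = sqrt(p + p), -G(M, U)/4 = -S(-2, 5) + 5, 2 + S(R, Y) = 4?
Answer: 39388 + 72*sqrt(5) ≈ 39549.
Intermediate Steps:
S(R, Y) = 2 (S(R, Y) = -2 + 4 = 2)
G(M, U) = -12 (G(M, U) = -4*(-1*2 + 5) = -4*(-2 + 5) = -4*3 = -12)
C(p) = sqrt(2)*sqrt(p) (C(p) = sqrt(2*p) = sqrt(2)*sqrt(p))
39376 - (-36*C(10) + G(8, (3 + 3)**2)) = 39376 - (-36*sqrt(2)*sqrt(10) - 12) = 39376 - (-72*sqrt(5) - 12) = 39376 - (-12 - 72*sqrt(5)) = 39376 + (12 + 72*sqrt(5)) = 39388 + 72*sqrt(5)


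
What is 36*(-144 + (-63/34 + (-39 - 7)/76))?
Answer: -1703016/323 ≈ -5272.5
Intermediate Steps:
36*(-144 + (-63/34 + (-39 - 7)/76)) = 36*(-144 + (-63*1/34 - 46*1/76)) = 36*(-144 + (-63/34 - 23/38)) = 36*(-144 - 794/323) = 36*(-47306/323) = -1703016/323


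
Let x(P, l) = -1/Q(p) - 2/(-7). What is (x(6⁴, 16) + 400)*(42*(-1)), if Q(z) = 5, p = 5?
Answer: -84018/5 ≈ -16804.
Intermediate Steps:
x(P, l) = 3/35 (x(P, l) = -1/5 - 2/(-7) = -1*⅕ - 2*(-⅐) = -⅕ + 2/7 = 3/35)
(x(6⁴, 16) + 400)*(42*(-1)) = (3/35 + 400)*(42*(-1)) = (14003/35)*(-42) = -84018/5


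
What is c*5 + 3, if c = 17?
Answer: 88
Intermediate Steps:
c*5 + 3 = 17*5 + 3 = 85 + 3 = 88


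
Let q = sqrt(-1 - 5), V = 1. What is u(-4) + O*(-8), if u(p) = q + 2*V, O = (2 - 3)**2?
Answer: -6 + I*sqrt(6) ≈ -6.0 + 2.4495*I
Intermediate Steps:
q = I*sqrt(6) (q = sqrt(-6) = I*sqrt(6) ≈ 2.4495*I)
O = 1 (O = (-1)**2 = 1)
u(p) = 2 + I*sqrt(6) (u(p) = I*sqrt(6) + 2*1 = I*sqrt(6) + 2 = 2 + I*sqrt(6))
u(-4) + O*(-8) = (2 + I*sqrt(6)) + 1*(-8) = (2 + I*sqrt(6)) - 8 = -6 + I*sqrt(6)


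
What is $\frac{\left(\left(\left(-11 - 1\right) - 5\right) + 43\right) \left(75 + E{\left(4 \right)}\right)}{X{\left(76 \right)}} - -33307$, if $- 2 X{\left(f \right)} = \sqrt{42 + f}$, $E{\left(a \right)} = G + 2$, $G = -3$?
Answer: $33307 - \frac{1924 \sqrt{118}}{59} \approx 32953.0$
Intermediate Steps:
$E{\left(a \right)} = -1$ ($E{\left(a \right)} = -3 + 2 = -1$)
$X{\left(f \right)} = - \frac{\sqrt{42 + f}}{2}$
$\frac{\left(\left(\left(-11 - 1\right) - 5\right) + 43\right) \left(75 + E{\left(4 \right)}\right)}{X{\left(76 \right)}} - -33307 = \frac{\left(\left(\left(-11 - 1\right) - 5\right) + 43\right) \left(75 - 1\right)}{\left(- \frac{1}{2}\right) \sqrt{42 + 76}} - -33307 = \frac{\left(\left(-12 - 5\right) + 43\right) 74}{\left(- \frac{1}{2}\right) \sqrt{118}} + 33307 = \left(-17 + 43\right) 74 \left(- \frac{\sqrt{118}}{59}\right) + 33307 = 26 \cdot 74 \left(- \frac{\sqrt{118}}{59}\right) + 33307 = 1924 \left(- \frac{\sqrt{118}}{59}\right) + 33307 = - \frac{1924 \sqrt{118}}{59} + 33307 = 33307 - \frac{1924 \sqrt{118}}{59}$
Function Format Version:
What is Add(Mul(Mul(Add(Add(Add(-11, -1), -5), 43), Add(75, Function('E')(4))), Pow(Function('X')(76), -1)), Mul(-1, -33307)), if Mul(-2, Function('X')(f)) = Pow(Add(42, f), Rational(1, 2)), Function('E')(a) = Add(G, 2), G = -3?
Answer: Add(33307, Mul(Rational(-1924, 59), Pow(118, Rational(1, 2)))) ≈ 32953.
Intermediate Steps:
Function('E')(a) = -1 (Function('E')(a) = Add(-3, 2) = -1)
Function('X')(f) = Mul(Rational(-1, 2), Pow(Add(42, f), Rational(1, 2)))
Add(Mul(Mul(Add(Add(Add(-11, -1), -5), 43), Add(75, Function('E')(4))), Pow(Function('X')(76), -1)), Mul(-1, -33307)) = Add(Mul(Mul(Add(Add(Add(-11, -1), -5), 43), Add(75, -1)), Pow(Mul(Rational(-1, 2), Pow(Add(42, 76), Rational(1, 2))), -1)), Mul(-1, -33307)) = Add(Mul(Mul(Add(Add(-12, -5), 43), 74), Pow(Mul(Rational(-1, 2), Pow(118, Rational(1, 2))), -1)), 33307) = Add(Mul(Mul(Add(-17, 43), 74), Mul(Rational(-1, 59), Pow(118, Rational(1, 2)))), 33307) = Add(Mul(Mul(26, 74), Mul(Rational(-1, 59), Pow(118, Rational(1, 2)))), 33307) = Add(Mul(1924, Mul(Rational(-1, 59), Pow(118, Rational(1, 2)))), 33307) = Add(Mul(Rational(-1924, 59), Pow(118, Rational(1, 2))), 33307) = Add(33307, Mul(Rational(-1924, 59), Pow(118, Rational(1, 2))))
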